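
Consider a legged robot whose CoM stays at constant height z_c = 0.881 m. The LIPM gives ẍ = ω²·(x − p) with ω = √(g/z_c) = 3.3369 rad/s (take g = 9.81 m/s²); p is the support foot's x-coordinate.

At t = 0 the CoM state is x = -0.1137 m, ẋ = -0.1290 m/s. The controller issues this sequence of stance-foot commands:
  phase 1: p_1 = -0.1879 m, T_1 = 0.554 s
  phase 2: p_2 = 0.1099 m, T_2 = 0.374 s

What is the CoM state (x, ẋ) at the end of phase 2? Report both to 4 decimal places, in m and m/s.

phase 1: p=-0.1879, T=0.554, ωT=1.848643, cosh=3.254322, sinh=3.096871; start (x,ẋ)=(-0.113700, -0.129000) → end (x,ẋ)=(-0.066150, 0.346971)
phase 2: p=0.1099, T=0.374, ωT=1.248001, cosh=1.885225, sinh=1.598147; start (x,ẋ)=(-0.066150, 0.346971) → end (x,ẋ)=(-0.055818, -0.284731)

x = -0.0558, ẋ = -0.2847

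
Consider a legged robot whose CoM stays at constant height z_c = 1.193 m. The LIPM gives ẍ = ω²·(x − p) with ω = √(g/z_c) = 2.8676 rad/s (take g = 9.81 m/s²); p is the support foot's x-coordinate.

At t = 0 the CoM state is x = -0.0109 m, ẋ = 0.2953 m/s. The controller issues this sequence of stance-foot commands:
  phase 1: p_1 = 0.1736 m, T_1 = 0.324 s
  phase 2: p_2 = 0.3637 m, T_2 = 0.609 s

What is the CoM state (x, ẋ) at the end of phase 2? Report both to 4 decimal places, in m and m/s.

phase 1: p=0.1736, T=0.324, ωT=0.929102, cosh=1.463572, sinh=1.068664; start (x,ẋ)=(-0.010900, 0.295300) → end (x,ẋ)=(0.013620, -0.133208)
phase 2: p=0.3637, T=0.609, ωT=1.746368, cosh=2.954074, sinh=2.779668; start (x,ẋ)=(0.013620, -0.133208) → end (x,ẋ)=(-0.799585, -3.183984)

x = -0.7996, ẋ = -3.1840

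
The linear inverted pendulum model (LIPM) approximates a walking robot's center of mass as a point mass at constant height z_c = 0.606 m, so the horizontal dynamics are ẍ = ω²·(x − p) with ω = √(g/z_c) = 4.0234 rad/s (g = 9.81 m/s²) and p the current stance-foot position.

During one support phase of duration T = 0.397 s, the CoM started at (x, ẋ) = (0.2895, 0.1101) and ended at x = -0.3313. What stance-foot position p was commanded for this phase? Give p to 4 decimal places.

p = 0.7259

ωT = 4.0234·0.397 = 1.597290; cosh(ωT) = 2.571036, sinh(ωT) = 2.368591
x(T) = p + (x₀−p)·cosh(ωT) + (ẋ₀/ω)·sinh(ωT) ⇒ p·(1 − cosh) = x(T) − x₀·cosh − (ẋ₀/ω)·sinh
numerator   = -0.3313 − (0.2895)·2.571036 − (0.1101/4.0234)·2.368591 = -1.140431
denominator = 1 − 2.571036 = -1.571036
p = -1.140431 / -1.571036 = 0.7259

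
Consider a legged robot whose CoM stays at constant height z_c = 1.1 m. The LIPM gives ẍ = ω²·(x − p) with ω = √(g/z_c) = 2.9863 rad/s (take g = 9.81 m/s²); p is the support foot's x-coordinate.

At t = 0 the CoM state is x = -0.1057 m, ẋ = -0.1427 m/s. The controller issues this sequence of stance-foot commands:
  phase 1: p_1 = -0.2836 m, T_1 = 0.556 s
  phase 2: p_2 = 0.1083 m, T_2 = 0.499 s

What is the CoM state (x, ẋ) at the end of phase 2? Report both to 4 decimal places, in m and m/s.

phase 1: p=-0.2836, T=0.556, ωT=1.660383, cosh=2.725695, sinh=2.535629; start (x,ẋ)=(-0.105700, -0.142700) → end (x,ẋ)=(0.080136, 0.958129)
phase 2: p=0.1083, T=0.499, ωT=1.490164, cosh=2.331579, sinh=2.106243; start (x,ẋ)=(0.080136, 0.958129) → end (x,ẋ)=(0.718404, 2.056807)

x = 0.7184, ẋ = 2.0568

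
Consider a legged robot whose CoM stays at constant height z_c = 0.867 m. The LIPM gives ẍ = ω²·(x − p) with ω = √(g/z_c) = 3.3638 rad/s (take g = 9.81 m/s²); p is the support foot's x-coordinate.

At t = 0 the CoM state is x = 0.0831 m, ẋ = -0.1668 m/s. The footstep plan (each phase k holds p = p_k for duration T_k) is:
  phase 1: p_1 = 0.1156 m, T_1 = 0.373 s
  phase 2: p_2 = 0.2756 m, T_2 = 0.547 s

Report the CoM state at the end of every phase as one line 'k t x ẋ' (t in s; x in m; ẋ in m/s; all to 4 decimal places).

phase 1: p=0.1156, T=0.373, ωT=1.254697, cosh=1.895970, sinh=1.610807; start (x,ẋ)=(0.083100, -0.166800) → end (x,ẋ)=(-0.025894, -0.492347)
phase 2: p=0.2756, T=0.547, ωT=1.839999, cosh=3.227674, sinh=3.068856; start (x,ẋ)=(-0.025894, -0.492347) → end (x,ẋ)=(-1.146700, -4.701460)

1 0.3730 -0.0259 -0.4923
2 0.9200 -1.1467 -4.7015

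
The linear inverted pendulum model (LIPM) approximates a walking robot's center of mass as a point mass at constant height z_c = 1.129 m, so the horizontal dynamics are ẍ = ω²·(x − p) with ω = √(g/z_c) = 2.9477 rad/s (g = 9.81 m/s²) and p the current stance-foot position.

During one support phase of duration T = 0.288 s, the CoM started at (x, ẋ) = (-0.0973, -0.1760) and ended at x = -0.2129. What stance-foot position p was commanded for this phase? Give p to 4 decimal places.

p = 0.0559

ωT = 2.9477·0.288 = 0.848938; cosh(ωT) = 1.382516, sinh(ωT) = 0.954647
x(T) = p + (x₀−p)·cosh(ωT) + (ẋ₀/ω)·sinh(ωT) ⇒ p·(1 − cosh) = x(T) − x₀·cosh − (ẋ₀/ω)·sinh
numerator   = -0.2129 − (-0.0973)·1.382516 − (-0.1760/2.9477)·0.954647 = -0.021382
denominator = 1 − 1.382516 = -0.382516
p = -0.021382 / -0.382516 = 0.0559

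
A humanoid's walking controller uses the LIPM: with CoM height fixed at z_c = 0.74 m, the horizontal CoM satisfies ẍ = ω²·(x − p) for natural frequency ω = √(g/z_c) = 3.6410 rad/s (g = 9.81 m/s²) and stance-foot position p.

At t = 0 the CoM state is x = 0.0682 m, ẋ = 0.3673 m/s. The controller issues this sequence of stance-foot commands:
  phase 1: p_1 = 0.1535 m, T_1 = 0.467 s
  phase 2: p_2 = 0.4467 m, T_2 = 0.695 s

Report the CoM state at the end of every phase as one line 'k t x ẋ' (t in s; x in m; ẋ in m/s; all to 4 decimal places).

phase 1: p=0.1535, T=0.467, ωT=1.700347, cosh=2.829234, sinh=2.646614; start (x,ẋ)=(0.068200, 0.367300) → end (x,ẋ)=(0.179154, 0.217199)
phase 2: p=0.4467, T=0.695, ωT=2.530495, cosh=6.319671, sinh=6.240051; start (x,ẋ)=(0.179154, 0.217199) → end (x,ẋ)=(-0.871861, -4.706028)

1 0.4670 0.1792 0.2172
2 1.1620 -0.8719 -4.7060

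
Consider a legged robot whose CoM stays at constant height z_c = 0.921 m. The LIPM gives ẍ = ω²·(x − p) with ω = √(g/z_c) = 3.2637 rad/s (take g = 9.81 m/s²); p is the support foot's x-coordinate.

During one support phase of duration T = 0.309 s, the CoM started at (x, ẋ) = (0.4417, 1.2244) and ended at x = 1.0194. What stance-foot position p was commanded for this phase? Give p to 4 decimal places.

p = 0.2032

ωT = 3.2637·0.309 = 1.008483; cosh(ωT) = 1.553106, sinh(ωT) = 1.188334
x(T) = p + (x₀−p)·cosh(ωT) + (ẋ₀/ω)·sinh(ωT) ⇒ p·(1 − cosh) = x(T) − x₀·cosh − (ẋ₀/ω)·sinh
numerator   = 1.0194 − (0.4417)·1.553106 − (1.2244/3.2637)·1.188334 = -0.112419
denominator = 1 − 1.553106 = -0.553106
p = -0.112419 / -0.553106 = 0.2032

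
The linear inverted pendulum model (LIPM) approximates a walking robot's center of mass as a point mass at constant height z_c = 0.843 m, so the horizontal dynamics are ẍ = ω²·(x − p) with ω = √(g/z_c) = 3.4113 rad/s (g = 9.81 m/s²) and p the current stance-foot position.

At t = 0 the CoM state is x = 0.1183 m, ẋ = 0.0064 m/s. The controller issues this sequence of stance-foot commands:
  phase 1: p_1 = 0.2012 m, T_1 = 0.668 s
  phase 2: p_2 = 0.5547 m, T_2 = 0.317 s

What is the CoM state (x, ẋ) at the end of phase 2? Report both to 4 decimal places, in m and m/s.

x = -1.1944, ẋ = -5.5476

phase 1: p=0.2012, T=0.668, ωT=2.278748, cosh=4.933432, sinh=4.831020; start (x,ẋ)=(0.118300, 0.006400) → end (x,ẋ)=(-0.198718, -1.334623)
phase 2: p=0.5547, T=0.317, ωT=1.081382, cosh=1.643939, sinh=1.304813; start (x,ẋ)=(-0.198718, -1.334623) → end (x,ẋ)=(-1.194363, -5.547584)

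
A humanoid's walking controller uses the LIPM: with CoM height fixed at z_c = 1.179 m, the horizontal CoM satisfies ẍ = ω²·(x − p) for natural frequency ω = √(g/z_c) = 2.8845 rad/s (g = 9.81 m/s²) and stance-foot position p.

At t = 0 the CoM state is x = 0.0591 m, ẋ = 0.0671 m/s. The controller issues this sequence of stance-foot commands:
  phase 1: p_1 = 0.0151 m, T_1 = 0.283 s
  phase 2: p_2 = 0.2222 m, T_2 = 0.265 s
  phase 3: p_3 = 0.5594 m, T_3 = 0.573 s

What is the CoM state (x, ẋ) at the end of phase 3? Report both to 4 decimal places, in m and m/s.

phase 1: p=0.0151, T=0.283, ωT=0.816313, cosh=1.352102, sinh=0.910043; start (x,ẋ)=(0.059100, 0.067100) → end (x,ẋ)=(0.095762, 0.206227)
phase 2: p=0.2222, T=0.265, ωT=0.764393, cosh=1.306653, sinh=0.841036; start (x,ẋ)=(0.095762, 0.206227) → end (x,ẋ)=(0.117119, -0.037267)
phase 3: p=0.5594, T=0.573, ωT=1.652818, cosh=2.706593, sinh=2.515084; start (x,ẋ)=(0.117119, -0.037267) → end (x,ẋ)=(-0.670168, -3.309507)

x = -0.6702, ẋ = -3.3095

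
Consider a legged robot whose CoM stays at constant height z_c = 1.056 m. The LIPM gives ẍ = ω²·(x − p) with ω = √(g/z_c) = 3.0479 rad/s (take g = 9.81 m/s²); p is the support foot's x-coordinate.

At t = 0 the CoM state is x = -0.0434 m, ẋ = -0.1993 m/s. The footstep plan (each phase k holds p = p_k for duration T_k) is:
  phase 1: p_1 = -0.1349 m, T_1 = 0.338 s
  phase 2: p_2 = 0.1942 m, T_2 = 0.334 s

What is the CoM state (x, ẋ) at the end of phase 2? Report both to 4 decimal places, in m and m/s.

x = -0.2093, ẋ = -0.9292

phase 1: p=-0.1349, T=0.338, ωT=1.030190, cosh=1.579269, sinh=1.222330; start (x,ẋ)=(-0.043400, -0.199300) → end (x,ẋ)=(-0.070324, 0.026139)
phase 2: p=0.1942, T=0.334, ωT=1.017999, cosh=1.564484, sinh=1.203166; start (x,ẋ)=(-0.070324, 0.026139) → end (x,ẋ)=(-0.209325, -0.929151)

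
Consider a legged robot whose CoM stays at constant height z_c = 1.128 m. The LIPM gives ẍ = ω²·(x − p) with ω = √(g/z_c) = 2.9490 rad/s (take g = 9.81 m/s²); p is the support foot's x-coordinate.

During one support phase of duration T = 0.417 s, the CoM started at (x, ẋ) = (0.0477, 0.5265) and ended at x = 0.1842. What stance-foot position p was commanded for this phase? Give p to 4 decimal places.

ωT = 2.9490·0.417 = 1.229733; cosh(ωT) = 1.856343, sinh(ωT) = 1.563973
x(T) = p + (x₀−p)·cosh(ωT) + (ẋ₀/ω)·sinh(ωT) ⇒ p·(1 − cosh) = x(T) − x₀·cosh − (ẋ₀/ω)·sinh
numerator   = 0.1842 − (0.0477)·1.856343 − (0.5265/2.9490)·1.563973 = -0.183572
denominator = 1 − 1.856343 = -0.856343
p = -0.183572 / -0.856343 = 0.2144

p = 0.2144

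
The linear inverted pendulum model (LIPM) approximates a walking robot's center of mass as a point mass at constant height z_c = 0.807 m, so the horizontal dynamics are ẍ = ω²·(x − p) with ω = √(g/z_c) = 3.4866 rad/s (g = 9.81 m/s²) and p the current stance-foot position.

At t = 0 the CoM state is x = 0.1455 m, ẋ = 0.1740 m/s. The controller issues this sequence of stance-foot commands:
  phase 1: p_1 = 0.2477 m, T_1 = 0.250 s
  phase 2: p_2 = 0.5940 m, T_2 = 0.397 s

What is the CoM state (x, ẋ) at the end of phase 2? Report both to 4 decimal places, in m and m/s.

phase 1: p=0.2477, T=0.250, ωT=0.871650, cosh=1.404557, sinh=0.986296; start (x,ẋ)=(0.145500, 0.174000) → end (x,ẋ)=(0.153376, -0.107054)
phase 2: p=0.5940, T=0.397, ωT=1.384180, cosh=2.121041, sinh=1.870512; start (x,ẋ)=(0.153376, -0.107054) → end (x,ẋ)=(-0.398015, -3.100697)

x = -0.3980, ẋ = -3.1007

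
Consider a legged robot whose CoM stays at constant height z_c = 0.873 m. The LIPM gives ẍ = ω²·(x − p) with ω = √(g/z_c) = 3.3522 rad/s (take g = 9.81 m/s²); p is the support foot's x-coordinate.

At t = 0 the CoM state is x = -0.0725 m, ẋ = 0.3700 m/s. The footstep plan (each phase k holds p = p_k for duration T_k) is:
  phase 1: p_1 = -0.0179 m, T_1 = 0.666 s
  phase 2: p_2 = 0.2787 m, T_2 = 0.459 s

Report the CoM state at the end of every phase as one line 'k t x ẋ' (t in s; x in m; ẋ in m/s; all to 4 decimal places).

1 0.6660 0.2333 0.9013
2 1.1250 0.7654 1.8576

phase 1: p=-0.0179, T=0.666, ωT=2.232565, cosh=4.715503, sinh=4.608250; start (x,ẋ)=(-0.072500, 0.370000) → end (x,ẋ)=(0.233270, 0.901288)
phase 2: p=0.2787, T=0.459, ωT=1.538660, cosh=2.436506, sinh=2.221837; start (x,ẋ)=(0.233270, 0.901288) → end (x,ẋ)=(0.765384, 1.857631)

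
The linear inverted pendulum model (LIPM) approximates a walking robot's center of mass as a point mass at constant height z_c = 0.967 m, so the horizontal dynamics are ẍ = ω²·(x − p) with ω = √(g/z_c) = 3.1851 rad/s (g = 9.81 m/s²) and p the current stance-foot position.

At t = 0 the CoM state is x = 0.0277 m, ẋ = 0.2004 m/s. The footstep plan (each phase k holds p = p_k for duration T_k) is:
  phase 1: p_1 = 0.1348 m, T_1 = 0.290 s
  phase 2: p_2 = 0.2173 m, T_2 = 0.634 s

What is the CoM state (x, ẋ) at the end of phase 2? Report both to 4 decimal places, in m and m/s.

x = -0.5226, ẋ = -2.2931

phase 1: p=0.1348, T=0.290, ωT=0.923679, cosh=1.457797, sinh=1.060742; start (x,ẋ)=(0.027700, 0.200400) → end (x,ẋ)=(0.045410, -0.069702)
phase 2: p=0.2173, T=0.634, ωT=2.019353, cosh=3.833097, sinh=3.700355; start (x,ẋ)=(0.045410, -0.069702) → end (x,ẋ)=(-0.522550, -2.293075)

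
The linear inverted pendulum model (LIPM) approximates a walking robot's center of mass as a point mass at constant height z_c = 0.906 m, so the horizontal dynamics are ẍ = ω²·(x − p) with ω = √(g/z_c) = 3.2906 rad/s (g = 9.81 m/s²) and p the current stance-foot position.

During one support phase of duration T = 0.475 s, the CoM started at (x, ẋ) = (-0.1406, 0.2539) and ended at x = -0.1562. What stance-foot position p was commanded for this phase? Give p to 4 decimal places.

ωT = 3.2906·0.475 = 1.563035; cosh(ωT) = 2.491393, sinh(ωT) = 2.281893
x(T) = p + (x₀−p)·cosh(ωT) + (ẋ₀/ω)·sinh(ωT) ⇒ p·(1 − cosh) = x(T) − x₀·cosh − (ẋ₀/ω)·sinh
numerator   = -0.1562 − (-0.1406)·2.491393 − (0.2539/3.2906)·2.281893 = 0.018021
denominator = 1 − 2.491393 = -1.491393
p = 0.018021 / -1.491393 = -0.0121

p = -0.0121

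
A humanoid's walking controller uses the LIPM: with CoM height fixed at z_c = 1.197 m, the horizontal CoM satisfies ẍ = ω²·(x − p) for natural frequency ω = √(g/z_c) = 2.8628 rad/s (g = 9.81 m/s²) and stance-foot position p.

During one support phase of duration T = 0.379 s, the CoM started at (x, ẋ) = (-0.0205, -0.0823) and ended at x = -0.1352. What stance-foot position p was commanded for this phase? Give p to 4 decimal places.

ωT = 2.8628·0.379 = 1.085001; cosh(ωT) = 1.648672, sinh(ωT) = 1.310771
x(T) = p + (x₀−p)·cosh(ωT) + (ẋ₀/ω)·sinh(ωT) ⇒ p·(1 − cosh) = x(T) − x₀·cosh − (ẋ₀/ω)·sinh
numerator   = -0.1352 − (-0.0205)·1.648672 − (-0.0823/2.8628)·1.310771 = -0.063720
denominator = 1 − 1.648672 = -0.648672
p = -0.063720 / -0.648672 = 0.0982

p = 0.0982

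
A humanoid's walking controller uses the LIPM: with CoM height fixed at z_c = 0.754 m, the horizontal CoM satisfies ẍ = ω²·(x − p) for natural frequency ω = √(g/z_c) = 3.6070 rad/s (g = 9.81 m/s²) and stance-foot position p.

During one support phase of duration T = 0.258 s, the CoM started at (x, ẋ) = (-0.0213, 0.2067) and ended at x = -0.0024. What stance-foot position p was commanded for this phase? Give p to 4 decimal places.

p = 0.0700

ωT = 3.6070·0.258 = 0.930606; cosh(ωT) = 1.465180, sinh(ωT) = 1.070865
x(T) = p + (x₀−p)·cosh(ωT) + (ẋ₀/ω)·sinh(ωT) ⇒ p·(1 − cosh) = x(T) − x₀·cosh − (ẋ₀/ω)·sinh
numerator   = -0.0024 − (-0.0213)·1.465180 − (0.2067/3.6070)·1.070865 = -0.032558
denominator = 1 − 1.465180 = -0.465180
p = -0.032558 / -0.465180 = 0.0700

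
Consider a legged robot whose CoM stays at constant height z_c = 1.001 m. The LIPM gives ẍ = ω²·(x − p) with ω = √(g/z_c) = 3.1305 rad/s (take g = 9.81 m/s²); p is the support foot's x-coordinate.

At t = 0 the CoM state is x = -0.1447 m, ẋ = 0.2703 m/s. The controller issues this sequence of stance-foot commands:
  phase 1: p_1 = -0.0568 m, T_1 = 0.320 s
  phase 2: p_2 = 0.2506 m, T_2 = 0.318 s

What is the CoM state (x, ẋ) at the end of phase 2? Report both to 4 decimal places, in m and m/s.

phase 1: p=-0.0568, T=0.320, ωT=1.001760, cosh=1.545151, sinh=1.177919; start (x,ẋ)=(-0.144700, 0.270300) → end (x,ẋ)=(-0.090913, 0.093525)
phase 2: p=0.2506, T=0.318, ωT=0.995499, cosh=1.537807, sinh=1.168268; start (x,ẋ)=(-0.090913, 0.093525) → end (x,ẋ)=(-0.239678, -1.105177)

x = -0.2397, ẋ = -1.1052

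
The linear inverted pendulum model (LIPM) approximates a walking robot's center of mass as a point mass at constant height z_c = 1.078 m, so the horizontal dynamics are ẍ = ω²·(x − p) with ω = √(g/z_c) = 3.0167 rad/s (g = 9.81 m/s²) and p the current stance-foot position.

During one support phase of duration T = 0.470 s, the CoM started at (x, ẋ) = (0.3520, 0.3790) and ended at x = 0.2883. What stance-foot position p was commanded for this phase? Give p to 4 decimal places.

ωT = 3.0167·0.470 = 1.417849; cosh(ωT) = 2.185233, sinh(ωT) = 1.942998
x(T) = p + (x₀−p)·cosh(ωT) + (ẋ₀/ω)·sinh(ωT) ⇒ p·(1 − cosh) = x(T) − x₀·cosh − (ẋ₀/ω)·sinh
numerator   = 0.2883 − (0.3520)·2.185233 − (0.3790/3.0167)·1.942998 = -0.725009
denominator = 1 − 2.185233 = -1.185233
p = -0.725009 / -1.185233 = 0.6117

p = 0.6117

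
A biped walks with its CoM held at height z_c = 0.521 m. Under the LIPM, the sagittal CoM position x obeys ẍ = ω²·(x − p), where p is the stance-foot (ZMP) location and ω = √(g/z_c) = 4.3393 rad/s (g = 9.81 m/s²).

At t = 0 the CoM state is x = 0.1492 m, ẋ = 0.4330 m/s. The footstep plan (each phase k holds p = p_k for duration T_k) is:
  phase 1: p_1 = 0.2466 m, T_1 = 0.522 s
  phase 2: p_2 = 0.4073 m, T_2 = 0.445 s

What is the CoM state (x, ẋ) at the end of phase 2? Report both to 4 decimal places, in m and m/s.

phase 1: p=0.2466, T=0.522, ωT=2.265115, cosh=4.868023, sinh=4.764205; start (x,ẋ)=(0.149200, 0.433000) → end (x,ẋ)=(0.247854, 0.094273)
phase 2: p=0.4073, T=0.445, ωT=1.930988, cosh=3.520664, sinh=3.375660; start (x,ẋ)=(0.247854, 0.094273) → end (x,ẋ)=(-0.080718, -2.003661)

x = -0.0807, ẋ = -2.0037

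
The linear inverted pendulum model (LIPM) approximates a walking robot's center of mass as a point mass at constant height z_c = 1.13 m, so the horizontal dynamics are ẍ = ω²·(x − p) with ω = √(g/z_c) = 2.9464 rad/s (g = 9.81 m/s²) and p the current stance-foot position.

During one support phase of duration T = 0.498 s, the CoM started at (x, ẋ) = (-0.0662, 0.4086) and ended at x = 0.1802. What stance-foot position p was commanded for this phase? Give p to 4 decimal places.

ωT = 2.9464·0.498 = 1.467307; cosh(ωT) = 2.284042, sinh(ωT) = 2.053497
x(T) = p + (x₀−p)·cosh(ωT) + (ẋ₀/ω)·sinh(ωT) ⇒ p·(1 − cosh) = x(T) − x₀·cosh − (ẋ₀/ω)·sinh
numerator   = 0.1802 − (-0.0662)·2.284042 − (0.4086/2.9464)·2.053497 = 0.046629
denominator = 1 − 2.284042 = -1.284042
p = 0.046629 / -1.284042 = -0.0363

p = -0.0363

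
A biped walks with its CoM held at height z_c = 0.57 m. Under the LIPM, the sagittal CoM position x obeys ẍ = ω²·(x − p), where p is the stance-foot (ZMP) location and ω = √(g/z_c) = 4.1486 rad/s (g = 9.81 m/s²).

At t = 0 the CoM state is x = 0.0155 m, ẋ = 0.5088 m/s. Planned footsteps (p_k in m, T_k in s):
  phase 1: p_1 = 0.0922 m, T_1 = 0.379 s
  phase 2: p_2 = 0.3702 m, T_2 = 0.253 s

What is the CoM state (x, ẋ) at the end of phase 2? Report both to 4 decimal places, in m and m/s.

phase 1: p=0.0922, T=0.379, ωT=1.572319, cosh=2.512686, sinh=2.305123; start (x,ẋ)=(0.015500, 0.508800) → end (x,ẋ)=(0.182186, 0.544970)
phase 2: p=0.3702, T=0.253, ωT=1.049596, cosh=1.603288, sinh=1.253209; start (x,ẋ)=(0.182186, 0.544970) → end (x,ẋ)=(0.233384, -0.103752)

x = 0.2334, ẋ = -0.1038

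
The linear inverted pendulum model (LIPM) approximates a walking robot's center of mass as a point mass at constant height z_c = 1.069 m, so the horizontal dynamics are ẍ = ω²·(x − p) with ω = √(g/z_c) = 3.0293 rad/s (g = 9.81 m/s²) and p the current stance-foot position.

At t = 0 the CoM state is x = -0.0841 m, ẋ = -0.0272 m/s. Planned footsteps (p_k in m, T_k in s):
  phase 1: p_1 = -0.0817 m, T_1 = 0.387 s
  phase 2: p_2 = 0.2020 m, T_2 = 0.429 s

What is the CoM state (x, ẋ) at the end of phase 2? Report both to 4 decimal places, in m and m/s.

phase 1: p=-0.0817, T=0.387, ωT=1.172339, cosh=1.769590, sinh=1.459948; start (x,ẋ)=(-0.084100, -0.027200) → end (x,ẋ)=(-0.099056, -0.058747)
phase 2: p=0.2020, T=0.429, ωT=1.299570, cosh=1.970184, sinh=1.697535; start (x,ẋ)=(-0.099056, -0.058747) → end (x,ẋ)=(-0.424056, -1.663875)

x = -0.4241, ẋ = -1.6639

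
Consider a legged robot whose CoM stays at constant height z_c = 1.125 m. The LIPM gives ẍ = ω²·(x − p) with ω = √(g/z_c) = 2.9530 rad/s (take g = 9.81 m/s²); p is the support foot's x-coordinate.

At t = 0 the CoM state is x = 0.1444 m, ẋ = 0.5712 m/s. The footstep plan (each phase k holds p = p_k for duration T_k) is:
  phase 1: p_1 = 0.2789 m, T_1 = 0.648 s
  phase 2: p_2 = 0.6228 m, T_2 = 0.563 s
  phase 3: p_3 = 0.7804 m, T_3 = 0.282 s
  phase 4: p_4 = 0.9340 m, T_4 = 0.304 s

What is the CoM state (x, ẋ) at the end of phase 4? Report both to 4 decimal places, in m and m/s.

x = 1.0743, ẋ = 0.7206

phase 1: p=0.2789, T=0.648, ωT=1.913544, cosh=3.462310, sinh=3.314754; start (x,ẋ)=(0.144400, 0.571200) → end (x,ẋ)=(0.454393, 0.661123)
phase 2: p=0.6228, T=0.563, ωT=1.662539, cosh=2.731169, sinh=2.541512; start (x,ẋ)=(0.454393, 0.661123) → end (x,ẋ)=(0.731851, 0.541732)
phase 3: p=0.7804, T=0.282, ωT=0.832746, cosh=1.367239, sinh=0.932386; start (x,ẋ)=(0.731851, 0.541732) → end (x,ẋ)=(0.885070, 0.607007)
phase 4: p=0.9340, T=0.304, ωT=0.897712, cosh=1.430741, sinh=1.023241; start (x,ẋ)=(0.885070, 0.607007) → end (x,ẋ)=(1.074327, 0.720622)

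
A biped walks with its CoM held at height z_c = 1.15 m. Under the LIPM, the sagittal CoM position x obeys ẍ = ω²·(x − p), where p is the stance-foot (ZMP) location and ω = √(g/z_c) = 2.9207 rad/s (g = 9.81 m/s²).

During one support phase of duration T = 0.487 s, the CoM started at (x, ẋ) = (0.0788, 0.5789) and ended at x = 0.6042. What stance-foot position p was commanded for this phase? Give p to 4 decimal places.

ωT = 2.9207·0.487 = 1.422381; cosh(ωT) = 2.194061, sinh(ωT) = 1.952922
x(T) = p + (x₀−p)·cosh(ωT) + (ẋ₀/ω)·sinh(ωT) ⇒ p·(1 − cosh) = x(T) − x₀·cosh − (ẋ₀/ω)·sinh
numerator   = 0.6042 − (0.0788)·2.194061 − (0.5789/2.9207)·1.952922 = 0.044227
denominator = 1 − 2.194061 = -1.194061
p = 0.044227 / -1.194061 = -0.0370

p = -0.0370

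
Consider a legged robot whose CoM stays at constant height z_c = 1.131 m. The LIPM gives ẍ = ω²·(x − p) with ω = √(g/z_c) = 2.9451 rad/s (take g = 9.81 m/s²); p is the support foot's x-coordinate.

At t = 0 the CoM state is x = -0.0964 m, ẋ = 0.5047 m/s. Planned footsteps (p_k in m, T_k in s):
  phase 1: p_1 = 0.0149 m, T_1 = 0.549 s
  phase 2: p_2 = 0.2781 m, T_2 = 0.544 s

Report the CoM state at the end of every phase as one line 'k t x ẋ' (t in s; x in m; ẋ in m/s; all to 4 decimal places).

1 0.5490 0.1381 0.5282
2 1.0930 0.3437 0.3826

phase 1: p=0.0149, T=0.549, ωT=1.616860, cosh=2.617885, sinh=2.419363; start (x,ẋ)=(-0.096400, 0.504700) → end (x,ẋ)=(0.138134, 0.528204)
phase 2: p=0.2781, T=0.544, ωT=1.602134, cosh=2.582541, sinh=2.381075; start (x,ẋ)=(0.138134, 0.528204) → end (x,ẋ)=(0.343679, 0.382599)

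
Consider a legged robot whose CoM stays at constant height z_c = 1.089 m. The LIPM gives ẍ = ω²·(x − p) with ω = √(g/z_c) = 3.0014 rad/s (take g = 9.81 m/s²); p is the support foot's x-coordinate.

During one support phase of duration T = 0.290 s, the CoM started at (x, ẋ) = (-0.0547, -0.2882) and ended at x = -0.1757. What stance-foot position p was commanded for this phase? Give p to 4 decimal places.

ωT = 3.0014·0.290 = 0.870406; cosh(ωT) = 1.403331, sinh(ωT) = 0.984549
x(T) = p + (x₀−p)·cosh(ωT) + (ẋ₀/ω)·sinh(ωT) ⇒ p·(1 − cosh) = x(T) − x₀·cosh − (ẋ₀/ω)·sinh
numerator   = -0.1757 − (-0.0547)·1.403331 − (-0.2882/3.0014)·0.984549 = -0.004400
denominator = 1 − 1.403331 = -0.403331
p = -0.004400 / -0.403331 = 0.0109

p = 0.0109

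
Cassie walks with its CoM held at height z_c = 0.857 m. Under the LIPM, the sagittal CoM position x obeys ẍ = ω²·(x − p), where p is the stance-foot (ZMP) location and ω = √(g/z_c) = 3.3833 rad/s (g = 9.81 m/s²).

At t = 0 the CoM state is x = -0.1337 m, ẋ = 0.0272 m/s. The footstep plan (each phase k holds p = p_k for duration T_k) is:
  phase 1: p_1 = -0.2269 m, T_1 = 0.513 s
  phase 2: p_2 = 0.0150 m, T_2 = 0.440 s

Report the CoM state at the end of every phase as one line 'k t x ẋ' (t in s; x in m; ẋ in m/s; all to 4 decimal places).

1 0.5130 0.0677 0.9461
2 0.9530 0.7258 2.5781

phase 1: p=-0.2269, T=0.513, ωT=1.735633, cosh=2.924403, sinh=2.748114; start (x,ẋ)=(-0.133700, 0.027200) → end (x,ẋ)=(0.067748, 0.946089)
phase 2: p=0.0150, T=0.440, ωT=1.488652, cosh=2.328398, sinh=2.102721; start (x,ẋ)=(0.067748, 0.946089) → end (x,ẋ)=(0.725812, 2.578126)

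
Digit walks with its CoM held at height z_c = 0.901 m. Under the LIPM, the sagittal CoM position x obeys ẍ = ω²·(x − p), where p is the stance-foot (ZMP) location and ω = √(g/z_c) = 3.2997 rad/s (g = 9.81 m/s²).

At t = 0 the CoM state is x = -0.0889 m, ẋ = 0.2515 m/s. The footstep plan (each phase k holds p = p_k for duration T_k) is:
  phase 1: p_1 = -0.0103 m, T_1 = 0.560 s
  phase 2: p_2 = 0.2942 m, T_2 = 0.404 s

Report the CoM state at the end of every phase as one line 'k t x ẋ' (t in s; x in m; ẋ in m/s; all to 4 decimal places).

phase 1: p=-0.0103, T=0.560, ωT=1.847832, cosh=3.251812, sinh=3.094234; start (x,ẋ)=(-0.088900, 0.251500) → end (x,ẋ)=(-0.030053, 0.015321)
phase 2: p=0.2942, T=0.404, ωT=1.333079, cosh=2.028183, sinh=1.764519; start (x,ẋ)=(-0.030053, 0.015321) → end (x,ẋ)=(-0.355251, -1.856850)

1 0.5600 -0.0301 0.0153
2 0.9640 -0.3553 -1.8569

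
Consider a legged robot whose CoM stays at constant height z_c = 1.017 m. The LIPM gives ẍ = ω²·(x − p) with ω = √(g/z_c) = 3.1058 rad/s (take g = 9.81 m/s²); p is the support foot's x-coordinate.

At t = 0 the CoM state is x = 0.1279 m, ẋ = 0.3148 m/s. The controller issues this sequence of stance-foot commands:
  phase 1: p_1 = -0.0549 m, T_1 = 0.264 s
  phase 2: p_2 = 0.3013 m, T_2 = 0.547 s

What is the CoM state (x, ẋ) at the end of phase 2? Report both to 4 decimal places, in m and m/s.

x = 1.0619, ẋ = 2.5443

phase 1: p=-0.0549, T=0.264, ωT=0.819931, cosh=1.355403, sinh=0.914941; start (x,ẋ)=(0.127900, 0.314800) → end (x,ẋ)=(0.285605, 0.946130)
phase 2: p=0.3013, T=0.547, ωT=1.698873, cosh=2.825335, sinh=2.642445; start (x,ẋ)=(0.285605, 0.946130) → end (x,ẋ)=(1.061932, 2.544324)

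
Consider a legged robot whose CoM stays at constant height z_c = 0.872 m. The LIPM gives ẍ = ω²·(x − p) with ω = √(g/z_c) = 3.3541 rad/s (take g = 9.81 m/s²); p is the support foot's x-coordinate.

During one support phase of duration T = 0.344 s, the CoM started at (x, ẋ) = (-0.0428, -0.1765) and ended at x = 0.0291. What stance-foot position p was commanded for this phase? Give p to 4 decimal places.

p = -0.2407

ωT = 3.3541·0.344 = 1.153810; cosh(ωT) = 1.742841, sinh(ωT) = 1.427409
x(T) = p + (x₀−p)·cosh(ωT) + (ẋ₀/ω)·sinh(ωT) ⇒ p·(1 − cosh) = x(T) − x₀·cosh − (ẋ₀/ω)·sinh
numerator   = 0.0291 − (-0.0428)·1.742841 − (-0.1765/3.3541)·1.427409 = 0.178807
denominator = 1 − 1.742841 = -0.742841
p = 0.178807 / -0.742841 = -0.2407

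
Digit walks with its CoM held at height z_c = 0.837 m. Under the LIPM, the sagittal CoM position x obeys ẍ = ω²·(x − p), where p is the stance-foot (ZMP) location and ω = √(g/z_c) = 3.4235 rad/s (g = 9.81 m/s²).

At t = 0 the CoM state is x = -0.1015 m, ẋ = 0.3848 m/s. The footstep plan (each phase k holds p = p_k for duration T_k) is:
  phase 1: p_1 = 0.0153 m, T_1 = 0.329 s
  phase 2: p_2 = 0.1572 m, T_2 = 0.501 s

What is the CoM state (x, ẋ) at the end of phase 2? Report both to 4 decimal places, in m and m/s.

x = -0.2943, ẋ = -1.4125

phase 1: p=0.0153, T=0.329, ωT=1.126332, cosh=1.704271, sinh=1.380050; start (x,ẋ)=(-0.101500, 0.384800) → end (x,ẋ)=(-0.028642, 0.103970)
phase 2: p=0.1572, T=0.501, ωT=1.715174, cosh=2.868786, sinh=2.688854; start (x,ẋ)=(-0.028642, 0.103970) → end (x,ẋ)=(-0.294281, -1.412460)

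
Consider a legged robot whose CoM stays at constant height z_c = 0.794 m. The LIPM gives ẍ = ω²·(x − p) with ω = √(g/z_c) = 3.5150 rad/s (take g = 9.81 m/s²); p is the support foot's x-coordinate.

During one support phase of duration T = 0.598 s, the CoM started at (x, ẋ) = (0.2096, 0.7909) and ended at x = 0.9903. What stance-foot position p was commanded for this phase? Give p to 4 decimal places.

ωT = 3.5150·0.598 = 2.101970; cosh(ωT) = 4.152244, sinh(ωT) = 4.030029
x(T) = p + (x₀−p)·cosh(ωT) + (ẋ₀/ω)·sinh(ωT) ⇒ p·(1 − cosh) = x(T) − x₀·cosh − (ẋ₀/ω)·sinh
numerator   = 0.9903 − (0.2096)·4.152244 − (0.7909/3.5150)·4.030029 = -0.786796
denominator = 1 − 4.152244 = -3.152244
p = -0.786796 / -3.152244 = 0.2496

p = 0.2496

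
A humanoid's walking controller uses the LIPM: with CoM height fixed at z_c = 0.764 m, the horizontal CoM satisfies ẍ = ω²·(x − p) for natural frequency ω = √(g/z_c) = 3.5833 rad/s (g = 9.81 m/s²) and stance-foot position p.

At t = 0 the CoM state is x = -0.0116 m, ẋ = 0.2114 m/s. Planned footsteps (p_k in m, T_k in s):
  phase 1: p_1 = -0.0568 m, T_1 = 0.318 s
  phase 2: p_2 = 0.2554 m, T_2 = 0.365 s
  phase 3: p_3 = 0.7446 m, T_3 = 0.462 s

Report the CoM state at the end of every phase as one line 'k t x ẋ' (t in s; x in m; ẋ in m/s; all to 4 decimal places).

1 0.3180 0.1038 0.5913
2 0.6830 0.2374 0.2424
3 1.1450 -0.4609 -3.9263

phase 1: p=-0.0568, T=0.318, ωT=1.139489, cosh=1.722577, sinh=1.402595; start (x,ẋ)=(-0.011600, 0.211400) → end (x,ẋ)=(0.103808, 0.591324)
phase 2: p=0.2554, T=0.365, ωT=1.307905, cosh=1.984401, sinh=1.714015; start (x,ẋ)=(0.103808, 0.591324) → end (x,ẋ)=(0.237431, 0.242371)
phase 3: p=0.7446, T=0.462, ωT=1.655485, cosh=2.713308, sinh=2.522309; start (x,ẋ)=(0.237431, 0.242371) → end (x,ẋ)=(-0.460899, -3.926260)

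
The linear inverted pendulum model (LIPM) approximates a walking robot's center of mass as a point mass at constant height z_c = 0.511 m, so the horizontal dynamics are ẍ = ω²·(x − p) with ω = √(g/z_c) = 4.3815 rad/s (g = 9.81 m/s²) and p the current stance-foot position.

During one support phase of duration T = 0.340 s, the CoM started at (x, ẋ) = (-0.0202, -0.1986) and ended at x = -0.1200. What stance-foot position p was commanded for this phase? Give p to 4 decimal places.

ωT = 4.3815·0.340 = 1.489710; cosh(ωT) = 2.330623, sinh(ωT) = 2.105185
x(T) = p + (x₀−p)·cosh(ωT) + (ẋ₀/ω)·sinh(ωT) ⇒ p·(1 − cosh) = x(T) − x₀·cosh − (ẋ₀/ω)·sinh
numerator   = -0.1200 − (-0.0202)·2.330623 − (-0.1986/4.3815)·2.105185 = 0.022500
denominator = 1 − 2.330623 = -1.330623
p = 0.022500 / -1.330623 = -0.0169

p = -0.0169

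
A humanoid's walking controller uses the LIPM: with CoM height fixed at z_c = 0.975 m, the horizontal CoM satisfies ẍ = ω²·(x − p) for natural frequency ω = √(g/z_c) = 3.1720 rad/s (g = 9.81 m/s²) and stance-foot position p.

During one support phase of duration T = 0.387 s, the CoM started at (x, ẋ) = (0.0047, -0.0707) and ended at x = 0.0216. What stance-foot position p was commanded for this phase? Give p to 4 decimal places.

p = -0.0559

ωT = 3.1720·0.387 = 1.227564; cosh(ωT) = 1.852956, sinh(ωT) = 1.559950
x(T) = p + (x₀−p)·cosh(ωT) + (ẋ₀/ω)·sinh(ωT) ⇒ p·(1 − cosh) = x(T) − x₀·cosh − (ẋ₀/ω)·sinh
numerator   = 0.0216 − (0.0047)·1.852956 − (-0.0707/3.1720)·1.559950 = 0.047660
denominator = 1 − 1.852956 = -0.852956
p = 0.047660 / -0.852956 = -0.0559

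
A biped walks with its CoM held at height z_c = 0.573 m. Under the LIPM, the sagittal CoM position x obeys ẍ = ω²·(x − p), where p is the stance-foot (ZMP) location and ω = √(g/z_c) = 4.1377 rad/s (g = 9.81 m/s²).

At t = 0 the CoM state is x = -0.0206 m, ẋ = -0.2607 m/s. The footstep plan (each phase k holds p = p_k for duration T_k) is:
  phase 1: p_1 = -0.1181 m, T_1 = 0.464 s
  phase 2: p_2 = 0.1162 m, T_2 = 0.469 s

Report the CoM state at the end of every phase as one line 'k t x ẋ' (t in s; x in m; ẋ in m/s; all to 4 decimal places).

phase 1: p=-0.1181, T=0.464, ωT=1.919893, cosh=3.483425, sinh=3.336802; start (x,ẋ)=(-0.020600, -0.260700) → end (x,ẋ)=(0.011295, 0.438023)
phase 2: p=0.1162, T=0.469, ωT=1.940581, cosh=3.553209, sinh=3.409588; start (x,ẋ)=(0.011295, 0.438023) → end (x,ẋ)=(0.104396, 0.076407)

1 0.4640 0.0113 0.4380
2 0.9330 0.1044 0.0764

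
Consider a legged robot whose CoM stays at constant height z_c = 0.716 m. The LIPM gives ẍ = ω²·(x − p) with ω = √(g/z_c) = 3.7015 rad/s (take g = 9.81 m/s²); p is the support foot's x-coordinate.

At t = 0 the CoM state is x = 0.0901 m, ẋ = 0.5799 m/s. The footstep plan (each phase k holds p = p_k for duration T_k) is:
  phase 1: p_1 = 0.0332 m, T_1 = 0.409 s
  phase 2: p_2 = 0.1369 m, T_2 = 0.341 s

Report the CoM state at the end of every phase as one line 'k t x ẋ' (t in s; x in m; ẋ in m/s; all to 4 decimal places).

1 0.4090 0.5075 1.8369
2 0.7500 1.6505 5.7342

phase 1: p=0.0332, T=0.409, ωT=1.513913, cosh=2.382264, sinh=2.162217; start (x,ẋ)=(0.090100, 0.579900) → end (x,ẋ)=(0.507497, 1.836871)
phase 2: p=0.1369, T=0.341, ωT=1.262212, cosh=1.908127, sinh=1.625100; start (x,ẋ)=(0.507497, 1.836871) → end (x,ẋ)=(1.650503, 5.734238)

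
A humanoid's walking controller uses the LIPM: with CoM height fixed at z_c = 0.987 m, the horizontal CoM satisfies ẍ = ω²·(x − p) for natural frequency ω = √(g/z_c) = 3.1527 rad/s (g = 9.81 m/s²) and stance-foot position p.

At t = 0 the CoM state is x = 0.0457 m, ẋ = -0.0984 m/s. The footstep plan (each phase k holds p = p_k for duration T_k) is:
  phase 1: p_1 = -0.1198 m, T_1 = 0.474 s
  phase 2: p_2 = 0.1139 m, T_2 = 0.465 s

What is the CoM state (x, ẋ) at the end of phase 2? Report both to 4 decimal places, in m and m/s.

phase 1: p=-0.1198, T=0.474, ωT=1.494380, cosh=2.340480, sinh=2.116092; start (x,ẋ)=(0.045700, -0.098400) → end (x,ẋ)=(0.201503, 0.873814)
phase 2: p=0.1139, T=0.465, ωT=1.466006, cosh=2.281371, sinh=2.050526; start (x,ẋ)=(0.201503, 0.873814) → end (x,ẋ)=(0.882087, 2.559823)

x = 0.8821, ẋ = 2.5598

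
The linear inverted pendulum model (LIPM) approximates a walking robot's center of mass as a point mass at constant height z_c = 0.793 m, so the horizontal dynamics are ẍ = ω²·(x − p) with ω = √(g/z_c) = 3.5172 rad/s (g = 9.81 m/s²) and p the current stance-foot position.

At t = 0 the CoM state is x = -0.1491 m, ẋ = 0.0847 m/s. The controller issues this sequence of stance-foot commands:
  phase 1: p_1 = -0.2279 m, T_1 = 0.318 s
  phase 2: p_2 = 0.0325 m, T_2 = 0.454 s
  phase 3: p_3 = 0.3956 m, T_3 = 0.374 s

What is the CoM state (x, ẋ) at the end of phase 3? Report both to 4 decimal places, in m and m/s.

x = 0.1645, ẋ = -0.4237

phase 1: p=-0.2279, T=0.318, ωT=1.118470, cosh=1.693473, sinh=1.366694; start (x,ẋ)=(-0.149100, 0.084700) → end (x,ẋ)=(-0.061542, 0.522224)
phase 2: p=0.0325, T=0.454, ωT=1.596809, cosh=2.569897, sinh=2.367355; start (x,ẋ)=(-0.061542, 0.522224) → end (x,ẋ)=(0.142320, 0.559024)
phase 3: p=0.3956, T=0.374, ωT=1.315433, cosh=1.997361, sinh=1.729003; start (x,ẋ)=(0.142320, 0.559024) → end (x,ẋ)=(0.164516, -0.423688)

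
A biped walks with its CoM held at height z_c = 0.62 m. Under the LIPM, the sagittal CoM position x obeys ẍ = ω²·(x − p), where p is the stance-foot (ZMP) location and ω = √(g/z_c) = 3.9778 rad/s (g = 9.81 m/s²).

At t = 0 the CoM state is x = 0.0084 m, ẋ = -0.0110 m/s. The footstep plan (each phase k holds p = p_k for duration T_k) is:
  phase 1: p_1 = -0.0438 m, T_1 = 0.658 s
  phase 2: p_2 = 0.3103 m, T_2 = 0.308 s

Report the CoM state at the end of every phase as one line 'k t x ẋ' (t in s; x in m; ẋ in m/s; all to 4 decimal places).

phase 1: p=-0.0438, T=0.658, ωT=2.617392, cosh=6.886473, sinh=6.813480; start (x,ẋ)=(0.008400, -0.011000) → end (x,ẋ)=(0.296832, 1.339008)
phase 2: p=0.3103, T=0.308, ωT=1.225162, cosh=1.849214, sinh=1.555504; start (x,ẋ)=(0.296832, 1.339008) → end (x,ẋ)=(0.809009, 2.392781)

1 0.6580 0.2968 1.3390
2 0.9660 0.8090 2.3928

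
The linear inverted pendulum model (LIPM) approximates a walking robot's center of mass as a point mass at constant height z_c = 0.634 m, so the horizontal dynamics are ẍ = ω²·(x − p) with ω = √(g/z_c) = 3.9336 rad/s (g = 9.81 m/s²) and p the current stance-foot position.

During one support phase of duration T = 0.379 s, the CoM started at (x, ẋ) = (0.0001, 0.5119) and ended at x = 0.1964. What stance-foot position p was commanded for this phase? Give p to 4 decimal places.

ωT = 3.9336·0.379 = 1.490834; cosh(ωT) = 2.332992, sinh(ωT) = 2.107807
x(T) = p + (x₀−p)·cosh(ωT) + (ẋ₀/ω)·sinh(ωT) ⇒ p·(1 − cosh) = x(T) − x₀·cosh − (ẋ₀/ω)·sinh
numerator   = 0.1964 − (0.0001)·2.332992 − (0.5119/3.9336)·2.107807 = -0.078133
denominator = 1 − 2.332992 = -1.332992
p = -0.078133 / -1.332992 = 0.0586

p = 0.0586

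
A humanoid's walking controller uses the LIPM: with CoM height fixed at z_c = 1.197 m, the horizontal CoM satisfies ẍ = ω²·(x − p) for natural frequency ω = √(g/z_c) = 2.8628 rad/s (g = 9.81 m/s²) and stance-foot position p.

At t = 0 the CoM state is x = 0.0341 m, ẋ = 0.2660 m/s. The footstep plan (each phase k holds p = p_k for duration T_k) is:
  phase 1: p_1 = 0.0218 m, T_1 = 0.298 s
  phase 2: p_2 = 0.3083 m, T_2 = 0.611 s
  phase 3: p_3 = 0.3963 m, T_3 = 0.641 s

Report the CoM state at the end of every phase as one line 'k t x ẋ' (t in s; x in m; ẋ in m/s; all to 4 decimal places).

phase 1: p=0.0218, T=0.298, ωT=0.853114, cosh=1.386515, sinh=0.960429; start (x,ẋ)=(0.034100, 0.266000) → end (x,ẋ)=(0.128093, 0.402632)
phase 2: p=0.3083, T=0.611, ωT=1.749171, cosh=2.961876, sinh=2.787957; start (x,ẋ)=(0.128093, 0.402632) → end (x,ẋ)=(0.166657, -0.245748)
phase 3: p=0.3963, T=0.641, ωT=1.835055, cosh=3.212541, sinh=3.052936; start (x,ẋ)=(0.166657, -0.245748) → end (x,ẋ)=(-0.603508, -2.796546)

1 0.2980 0.1281 0.4026
2 0.9090 0.1667 -0.2457
3 1.5500 -0.6035 -2.7965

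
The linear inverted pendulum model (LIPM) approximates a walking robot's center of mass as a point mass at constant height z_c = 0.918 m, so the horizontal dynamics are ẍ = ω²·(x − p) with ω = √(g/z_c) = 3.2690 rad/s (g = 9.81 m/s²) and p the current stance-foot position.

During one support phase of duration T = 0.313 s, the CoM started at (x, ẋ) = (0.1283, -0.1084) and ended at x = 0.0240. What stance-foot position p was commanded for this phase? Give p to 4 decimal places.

ωT = 3.2690·0.313 = 1.023197; cosh(ωT) = 1.570759, sinh(ωT) = 1.211315
x(T) = p + (x₀−p)·cosh(ωT) + (ẋ₀/ω)·sinh(ωT) ⇒ p·(1 − cosh) = x(T) − x₀·cosh − (ẋ₀/ω)·sinh
numerator   = 0.0240 − (0.1283)·1.570759 − (-0.1084/3.2690)·1.211315 = -0.137361
denominator = 1 − 1.570759 = -0.570759
p = -0.137361 / -0.570759 = 0.2407

p = 0.2407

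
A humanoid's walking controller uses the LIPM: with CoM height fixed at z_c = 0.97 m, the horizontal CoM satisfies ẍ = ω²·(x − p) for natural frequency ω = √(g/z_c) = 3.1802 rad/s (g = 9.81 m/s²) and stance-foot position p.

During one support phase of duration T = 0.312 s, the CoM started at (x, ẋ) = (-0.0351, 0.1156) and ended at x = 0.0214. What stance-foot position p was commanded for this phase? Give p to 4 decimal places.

p = -0.0617

ωT = 3.1802·0.312 = 0.992222; cosh(ωT) = 1.533987, sinh(ωT) = 1.163235
x(T) = p + (x₀−p)·cosh(ωT) + (ẋ₀/ω)·sinh(ωT) ⇒ p·(1 − cosh) = x(T) − x₀·cosh − (ẋ₀/ω)·sinh
numerator   = 0.0214 − (-0.0351)·1.533987 − (0.1156/3.1802)·1.163235 = 0.032959
denominator = 1 − 1.533987 = -0.533987
p = 0.032959 / -0.533987 = -0.0617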